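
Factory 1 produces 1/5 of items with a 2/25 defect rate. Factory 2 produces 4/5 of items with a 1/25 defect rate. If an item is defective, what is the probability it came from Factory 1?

Using Bayes' theorem:
P(F1) = 1/5, P(D|F1) = 2/25
P(F2) = 4/5, P(D|F2) = 1/25
P(D) = P(D|F1)P(F1) + P(D|F2)P(F2)
     = \frac{6}{125}
P(F1|D) = P(D|F1)P(F1) / P(D)
= \frac{1}{3}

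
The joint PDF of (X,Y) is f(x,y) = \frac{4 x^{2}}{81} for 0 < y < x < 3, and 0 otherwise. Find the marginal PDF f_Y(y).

f_Y(y) = ∫_y^3 \frac{4 x^{2}}{81} dx = \frac{4}{9} - \frac{4 y^{3}}{243}
for 0 < y < 3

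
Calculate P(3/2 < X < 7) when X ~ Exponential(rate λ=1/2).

P(3/2 < X < 7) = ∫_{3/2}^{7} f(x) dx
where f(x) = \frac{e^{- \frac{x}{2}}}{2}
= - \frac{1}{e^{\frac{7}{2}}} + e^{- \frac{3}{4}}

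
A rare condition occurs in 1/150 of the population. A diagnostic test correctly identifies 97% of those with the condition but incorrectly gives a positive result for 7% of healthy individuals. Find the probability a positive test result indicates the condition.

Let D = the rare event, + = positive/flagged.
P(D) = 1/150
P(+|D) = 97/100
P(+|D') = 7/100
P(+) = P(+|D)P(D) + P(+|D')P(D')
     = \frac{97}{100} × \frac{1}{150} + \frac{7}{100} × \frac{149}{150}
     = \frac{19}{250}
P(D|+) = P(+|D)P(D)/P(+) = \frac{97}{1140}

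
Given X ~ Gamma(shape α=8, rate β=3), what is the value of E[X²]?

Using the identity E[X²] = Var(X) + (E[X])²:
E[X] = \frac{8}{3}
Var(X) = \frac{8}{9}
E[X²] = \frac{8}{9} + (\frac{8}{3})²
= 8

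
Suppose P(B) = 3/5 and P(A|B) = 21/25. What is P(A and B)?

By definition, P(A|B) = P(A ∩ B) / P(B)
So P(A ∩ B) = P(A|B) × P(B)
= 21/25 × 3/5
= 63/125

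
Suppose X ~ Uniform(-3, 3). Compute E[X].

For X ~ Uniform(-3, 3), the expected value is:
E[X] = 0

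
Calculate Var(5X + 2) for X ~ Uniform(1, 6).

For X ~ Uniform(1, 6):
Var(X) = \frac{25}{12}
Var(5X + 2) = (5)² × Var(X) = 25 × \frac{25}{12} = \frac{625}{12}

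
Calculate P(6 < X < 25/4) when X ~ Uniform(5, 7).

P(6 < X < 25/4) = ∫_{6}^{25/4} f(x) dx
where f(x) = \frac{1}{2}
= \frac{1}{8}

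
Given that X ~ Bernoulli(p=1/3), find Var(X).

For X ~ Bernoulli(p=1/3):
Var(X) = \frac{2}{9}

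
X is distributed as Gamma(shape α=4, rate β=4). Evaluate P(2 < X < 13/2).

P(2 < X < 13/2) = ∫_{2}^{13/2} f(x) dx
where f(x) = \frac{128 x^{3} e^{- 4 x}}{3}
= \frac{-9883 + 379 e^{18}}{3 e^{26}}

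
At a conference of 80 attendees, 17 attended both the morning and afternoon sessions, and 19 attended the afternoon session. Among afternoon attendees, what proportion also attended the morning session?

P(A ∩ B) = 17/80
P(B) = 19/80
P(A|B) = P(A ∩ B) / P(B) = (17/80) / (19/80) = 17/19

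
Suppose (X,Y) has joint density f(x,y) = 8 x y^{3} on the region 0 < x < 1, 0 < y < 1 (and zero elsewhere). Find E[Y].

E[Y] = ∫_0^1 ∫_0^1 y × f(x,y) dx dy
= \frac{4}{5}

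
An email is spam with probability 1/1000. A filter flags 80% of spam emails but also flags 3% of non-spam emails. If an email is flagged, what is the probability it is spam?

Let D = the rare event, + = positive/flagged.
P(D) = 1/1000
P(+|D) = 80/100 = 4/5
P(+|D') = 3/100
P(+) = P(+|D)P(D) + P(+|D')P(D')
     = \frac{4}{5} × \frac{1}{1000} + \frac{3}{100} × \frac{999}{1000}
     = \frac{3077}{100000}
P(D|+) = P(+|D)P(D)/P(+) = \frac{80}{3077}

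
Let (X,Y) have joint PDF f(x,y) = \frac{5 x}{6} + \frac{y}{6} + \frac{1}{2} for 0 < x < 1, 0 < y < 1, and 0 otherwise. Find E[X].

E[X] = ∫_0^1 ∫_0^1 x × f(x,y) dy dx
= ∫_0^1 ∫_0^1 x × (\frac{5 x}{6} + \frac{y}{6} + \frac{1}{2}) dy dx
= \frac{41}{72}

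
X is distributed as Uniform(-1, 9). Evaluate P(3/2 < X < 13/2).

P(3/2 < X < 13/2) = ∫_{3/2}^{13/2} f(x) dx
where f(x) = \frac{1}{10}
= \frac{1}{2}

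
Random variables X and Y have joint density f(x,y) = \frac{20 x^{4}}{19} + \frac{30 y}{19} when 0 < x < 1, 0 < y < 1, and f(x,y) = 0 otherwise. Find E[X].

E[X] = ∫_0^1 ∫_0^1 x × f(x,y) dy dx
= ∫_0^1 ∫_0^1 x × (\frac{20 x^{4}}{19} + \frac{30 y}{19}) dy dx
= \frac{65}{114}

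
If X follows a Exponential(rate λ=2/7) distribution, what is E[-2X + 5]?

For X ~ Exponential(rate λ=2/7):
E[X] = \frac{7}{2}
E[-2X + 5] = -2 × E[X] + 5 = -2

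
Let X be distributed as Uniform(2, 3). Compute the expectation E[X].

For X ~ Uniform(2, 3), the expected value is:
E[X] = \frac{5}{2}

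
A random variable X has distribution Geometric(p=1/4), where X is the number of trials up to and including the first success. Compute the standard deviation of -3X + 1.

For X ~ Geometric(p=1/4), where X is the number of trials up to and including the first success:
Var(X) = 12
SD(X) = √(Var(X)) = √(12) = 2 \sqrt{3}
SD(-3X + 1) = |-3| × SD(X) = 3 × 2 \sqrt{3} = 6 \sqrt{3}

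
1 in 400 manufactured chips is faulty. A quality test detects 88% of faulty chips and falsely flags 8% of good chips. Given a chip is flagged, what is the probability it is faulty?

Let D = the rare event, + = positive/flagged.
P(D) = 1/400
P(+|D) = 88/100 = 22/25
P(+|D') = 8/100 = 2/25
P(+) = P(+|D)P(D) + P(+|D')P(D')
     = \frac{22}{25} × \frac{1}{400} + \frac{2}{25} × \frac{399}{400}
     = \frac{41}{500}
P(D|+) = P(+|D)P(D)/P(+) = \frac{11}{410}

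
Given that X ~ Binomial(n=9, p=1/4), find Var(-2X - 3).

For X ~ Binomial(n=9, p=1/4):
Var(X) = \frac{27}{16}
Var(-2X - 3) = (-2)² × Var(X) = 4 × \frac{27}{16} = \frac{27}{4}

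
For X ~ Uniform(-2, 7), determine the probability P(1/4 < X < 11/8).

P(1/4 < X < 11/8) = ∫_{1/4}^{11/8} f(x) dx
where f(x) = \frac{1}{9}
= \frac{1}{8}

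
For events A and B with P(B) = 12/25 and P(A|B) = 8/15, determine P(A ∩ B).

By definition, P(A|B) = P(A ∩ B) / P(B)
So P(A ∩ B) = P(A|B) × P(B)
= 8/15 × 12/25
= 32/125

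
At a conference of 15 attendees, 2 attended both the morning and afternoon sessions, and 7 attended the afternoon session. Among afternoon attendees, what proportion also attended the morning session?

P(A ∩ B) = 2/15
P(B) = 7/15
P(A|B) = P(A ∩ B) / P(B) = (2/15) / (7/15) = 2/7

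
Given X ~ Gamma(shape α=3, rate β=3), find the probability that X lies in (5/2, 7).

P(5/2 < X < 7) = ∫_{5/2}^{7} f(x) dx
where f(x) = \frac{27 x^{2} e^{- 3 x}}{2}
= - \frac{485}{2 e^{21}} + \frac{293}{8 e^{\frac{15}{2}}}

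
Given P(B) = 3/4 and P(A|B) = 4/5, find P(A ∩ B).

By definition, P(A|B) = P(A ∩ B) / P(B)
So P(A ∩ B) = P(A|B) × P(B)
= 4/5 × 3/4
= 3/5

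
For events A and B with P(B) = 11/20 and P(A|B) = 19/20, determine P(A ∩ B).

By definition, P(A|B) = P(A ∩ B) / P(B)
So P(A ∩ B) = P(A|B) × P(B)
= 19/20 × 11/20
= 209/400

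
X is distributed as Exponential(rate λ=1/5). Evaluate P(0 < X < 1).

P(0 < X < 1) = ∫_{0}^{1} f(x) dx
where f(x) = \frac{e^{- \frac{x}{5}}}{5}
= 1 - e^{- \frac{1}{5}}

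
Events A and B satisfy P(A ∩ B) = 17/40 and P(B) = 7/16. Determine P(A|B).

P(A|B) = P(A ∩ B) / P(B)
= (17/40) / (7/16)
= 34/35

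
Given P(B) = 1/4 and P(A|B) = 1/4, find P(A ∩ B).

By definition, P(A|B) = P(A ∩ B) / P(B)
So P(A ∩ B) = P(A|B) × P(B)
= 1/4 × 1/4
= 1/16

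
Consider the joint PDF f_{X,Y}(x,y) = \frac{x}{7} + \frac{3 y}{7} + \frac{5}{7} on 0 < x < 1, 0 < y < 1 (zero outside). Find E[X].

E[X] = ∫_0^1 ∫_0^1 x × f(x,y) dy dx
= ∫_0^1 ∫_0^1 x × (\frac{x}{7} + \frac{3 y}{7} + \frac{5}{7}) dy dx
= \frac{43}{84}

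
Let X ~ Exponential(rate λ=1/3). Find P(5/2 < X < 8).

P(5/2 < X < 8) = ∫_{5/2}^{8} f(x) dx
where f(x) = \frac{e^{- \frac{x}{3}}}{3}
= - \frac{1}{e^{\frac{8}{3}}} + e^{- \frac{5}{6}}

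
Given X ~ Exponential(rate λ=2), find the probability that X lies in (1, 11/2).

P(1 < X < 11/2) = ∫_{1}^{11/2} f(x) dx
where f(x) = 2 e^{- 2 x}
= - \frac{1 - e^{9}}{e^{11}}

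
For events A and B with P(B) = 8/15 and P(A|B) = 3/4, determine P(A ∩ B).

By definition, P(A|B) = P(A ∩ B) / P(B)
So P(A ∩ B) = P(A|B) × P(B)
= 3/4 × 8/15
= 2/5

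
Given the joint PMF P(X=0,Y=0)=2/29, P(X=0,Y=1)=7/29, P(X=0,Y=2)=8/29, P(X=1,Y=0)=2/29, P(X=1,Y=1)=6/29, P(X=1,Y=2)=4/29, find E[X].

First find marginal of X:
P(X=0) = 17/29
P(X=1) = 12/29
E[X] = 0 × 17/29 + 1 × 12/29 = 12/29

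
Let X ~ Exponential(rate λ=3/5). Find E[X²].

Using the identity E[X²] = Var(X) + (E[X])²:
E[X] = \frac{5}{3}
Var(X) = \frac{25}{9}
E[X²] = \frac{25}{9} + (\frac{5}{3})²
= \frac{50}{9}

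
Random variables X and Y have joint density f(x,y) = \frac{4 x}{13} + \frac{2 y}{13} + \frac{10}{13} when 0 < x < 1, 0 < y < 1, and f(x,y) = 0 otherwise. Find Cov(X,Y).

E[XY] = ∫∫ xy × f(x,y) dx dy = \frac{7}{26}
E[X] = \frac{41}{78}
E[Y] = \frac{20}{39}
Cov(X,Y) = E[XY] - E[X]E[Y] = - \frac{1}{3042}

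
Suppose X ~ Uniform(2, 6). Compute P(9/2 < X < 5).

P(9/2 < X < 5) = ∫_{9/2}^{5} f(x) dx
where f(x) = \frac{1}{4}
= \frac{1}{8}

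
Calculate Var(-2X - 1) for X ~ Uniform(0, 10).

For X ~ Uniform(0, 10):
Var(X) = \frac{25}{3}
Var(-2X - 1) = (-2)² × Var(X) = 4 × \frac{25}{3} = \frac{100}{3}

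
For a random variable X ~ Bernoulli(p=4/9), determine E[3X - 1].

For X ~ Bernoulli(p=4/9):
E[X] = \frac{4}{9}
E[3X - 1] = 3 × E[X] - 1 = \frac{1}{3}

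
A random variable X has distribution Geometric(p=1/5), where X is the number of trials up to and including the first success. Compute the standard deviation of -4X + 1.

For X ~ Geometric(p=1/5), where X is the number of trials up to and including the first success:
Var(X) = 20
SD(X) = √(Var(X)) = √(20) = 2 \sqrt{5}
SD(-4X + 1) = |-4| × SD(X) = 4 × 2 \sqrt{5} = 8 \sqrt{5}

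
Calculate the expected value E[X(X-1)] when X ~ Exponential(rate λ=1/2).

E[X(X-1)] = E[X² - X] = E[X²] - E[X]
E[X] = 2
E[X²] = Var(X) + (E[X])² = 4 + (2)² = 8
E[X(X-1)] = 8 - 2 = 6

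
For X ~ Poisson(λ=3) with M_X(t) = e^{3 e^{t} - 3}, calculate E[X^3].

To find E[X^3], compute M^(3)(0):
M^(1)(t) = 3 e^{t} e^{3 e^{t} - 3}
M^(2)(t) = 9 e^{2 t} e^{3 e^{t} - 3} + 3 e^{t} e^{3 e^{t} - 3}
M^(3)(t) = 27 e^{3 t} e^{3 e^{t} - 3} + 27 e^{2 t} e^{3 e^{t} - 3} + 3 e^{t} e^{3 e^{t} - 3}
M^(3)(0) = 57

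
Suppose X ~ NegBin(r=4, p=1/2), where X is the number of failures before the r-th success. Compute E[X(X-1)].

E[X(X-1)] = E[X² - X] = E[X²] - E[X]
E[X] = 4
E[X²] = Var(X) + (E[X])² = 8 + (4)² = 24
E[X(X-1)] = 24 - 4 = 20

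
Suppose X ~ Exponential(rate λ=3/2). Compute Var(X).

For X ~ Exponential(rate λ=3/2):
Var(X) = \frac{4}{9}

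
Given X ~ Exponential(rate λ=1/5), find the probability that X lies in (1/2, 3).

P(1/2 < X < 3) = ∫_{1/2}^{3} f(x) dx
where f(x) = \frac{e^{- \frac{x}{5}}}{5}
= - \frac{1}{e^{\frac{3}{5}}} + e^{- \frac{1}{10}}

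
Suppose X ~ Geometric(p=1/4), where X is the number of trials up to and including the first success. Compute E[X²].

Using the identity E[X²] = Var(X) + (E[X])²:
E[X] = 4
Var(X) = 12
E[X²] = 12 + (4)²
= 28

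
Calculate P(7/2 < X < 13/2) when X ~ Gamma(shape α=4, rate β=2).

P(7/2 < X < 13/2) = ∫_{7/2}^{13/2} f(x) dx
where f(x) = \frac{8 x^{3} e^{- 2 x}}{3}
= \frac{-1394 + 269 e^{6}}{3 e^{13}}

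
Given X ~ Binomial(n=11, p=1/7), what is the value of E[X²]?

Using the identity E[X²] = Var(X) + (E[X])²:
E[X] = \frac{11}{7}
Var(X) = \frac{66}{49}
E[X²] = \frac{66}{49} + (\frac{11}{7})²
= \frac{187}{49}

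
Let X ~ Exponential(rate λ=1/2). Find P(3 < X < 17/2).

P(3 < X < 17/2) = ∫_{3}^{17/2} f(x) dx
where f(x) = \frac{e^{- \frac{x}{2}}}{2}
= - \frac{1}{e^{\frac{17}{4}}} + e^{- \frac{3}{2}}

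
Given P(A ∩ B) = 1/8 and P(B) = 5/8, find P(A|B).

P(A|B) = P(A ∩ B) / P(B)
= (1/8) / (5/8)
= 1/5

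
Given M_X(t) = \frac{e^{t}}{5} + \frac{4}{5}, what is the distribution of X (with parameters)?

The MGF M(t) = \frac{e^{t}}{5} + \frac{4}{5} is the standard form for the Bernoulli distribution.
Comparing with the known MGF formula identifies: Bernoulli(p=1/5)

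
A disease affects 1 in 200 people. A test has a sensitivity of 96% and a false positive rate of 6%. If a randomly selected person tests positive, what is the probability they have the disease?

Let D = the rare event, + = positive/flagged.
P(D) = 1/200
P(+|D) = 96/100 = 24/25
P(+|D') = 6/100 = 3/50
P(+) = P(+|D)P(D) + P(+|D')P(D')
     = \frac{24}{25} × \frac{1}{200} + \frac{3}{50} × \frac{199}{200}
     = \frac{129}{2000}
P(D|+) = P(+|D)P(D)/P(+) = \frac{16}{215}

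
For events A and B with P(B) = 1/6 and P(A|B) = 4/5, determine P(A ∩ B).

By definition, P(A|B) = P(A ∩ B) / P(B)
So P(A ∩ B) = P(A|B) × P(B)
= 4/5 × 1/6
= 2/15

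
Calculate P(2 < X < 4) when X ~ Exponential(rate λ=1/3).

P(2 < X < 4) = ∫_{2}^{4} f(x) dx
where f(x) = \frac{e^{- \frac{x}{3}}}{3}
= - \frac{1 - e^{\frac{2}{3}}}{e^{\frac{4}{3}}}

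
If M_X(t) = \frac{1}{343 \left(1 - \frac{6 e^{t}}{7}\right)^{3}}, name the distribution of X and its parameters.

The MGF M(t) = \frac{1}{343 \left(1 - \frac{6 e^{t}}{7}\right)^{3}} is the standard form for the NegativeBinomial distribution.
Comparing with the known MGF formula identifies: NegBin(r=3, p=1/7), X = failures before r-th success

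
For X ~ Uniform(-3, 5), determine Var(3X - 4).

For X ~ Uniform(-3, 5):
Var(X) = \frac{16}{3}
Var(3X - 4) = (3)² × Var(X) = 9 × \frac{16}{3} = 48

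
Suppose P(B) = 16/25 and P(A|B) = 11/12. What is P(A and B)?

By definition, P(A|B) = P(A ∩ B) / P(B)
So P(A ∩ B) = P(A|B) × P(B)
= 11/12 × 16/25
= 44/75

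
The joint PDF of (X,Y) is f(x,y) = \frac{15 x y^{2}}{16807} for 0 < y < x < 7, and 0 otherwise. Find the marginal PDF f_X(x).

f_X(x) = ∫_0^x \frac{15 x y^{2}}{16807} dy = \frac{5 x^{4}}{16807}
for 0 < x < 7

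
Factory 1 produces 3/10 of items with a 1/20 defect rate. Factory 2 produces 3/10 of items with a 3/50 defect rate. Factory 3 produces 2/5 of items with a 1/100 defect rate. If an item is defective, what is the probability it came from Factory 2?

Using Bayes' theorem:
P(F1) = 3/10, P(D|F1) = 1/20
P(F2) = 3/10, P(D|F2) = 3/50
P(F3) = 2/5, P(D|F3) = 1/100
P(D) = P(D|F1)P(F1) + P(D|F2)P(F2) + P(D|F3)P(F3)
     = \frac{37}{1000}
P(F2|D) = P(D|F2)P(F2) / P(D)
= \frac{18}{37}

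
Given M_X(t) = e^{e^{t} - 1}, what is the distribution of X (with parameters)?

The MGF M(t) = e^{e^{t} - 1} is the standard form for the Poisson distribution.
Comparing with the known MGF formula identifies: Poisson(λ=1)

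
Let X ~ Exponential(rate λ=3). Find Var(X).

For X ~ Exponential(rate λ=3):
Var(X) = \frac{1}{9}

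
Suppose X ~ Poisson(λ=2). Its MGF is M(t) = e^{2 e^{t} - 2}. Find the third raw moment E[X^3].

To find E[X^3], compute M^(3)(0):
M^(1)(t) = 2 e^{t} e^{2 e^{t} - 2}
M^(2)(t) = 4 e^{2 t} e^{2 e^{t} - 2} + 2 e^{t} e^{2 e^{t} - 2}
M^(3)(t) = 8 e^{3 t} e^{2 e^{t} - 2} + 12 e^{2 t} e^{2 e^{t} - 2} + 2 e^{t} e^{2 e^{t} - 2}
M^(3)(0) = 22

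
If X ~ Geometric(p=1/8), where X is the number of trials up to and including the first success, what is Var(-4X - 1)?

For X ~ Geometric(p=1/8), where X is the number of trials up to and including the first success:
Var(X) = 56
Var(-4X - 1) = (-4)² × Var(X) = 16 × 56 = 896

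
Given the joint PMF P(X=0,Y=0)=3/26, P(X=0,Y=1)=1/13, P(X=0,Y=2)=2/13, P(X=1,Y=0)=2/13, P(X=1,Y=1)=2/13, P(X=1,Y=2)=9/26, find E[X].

First find marginal of X:
P(X=0) = 9/26
P(X=1) = 17/26
E[X] = 0 × 9/26 + 1 × 17/26 = 17/26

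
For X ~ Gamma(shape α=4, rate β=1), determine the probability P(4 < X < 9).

P(4 < X < 9) = ∫_{4}^{9} f(x) dx
where f(x) = \frac{x^{3} e^{- x}}{6}
= \frac{-516 + 71 e^{5}}{3 e^{9}}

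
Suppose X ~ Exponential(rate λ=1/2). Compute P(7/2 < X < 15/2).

P(7/2 < X < 15/2) = ∫_{7/2}^{15/2} f(x) dx
where f(x) = \frac{e^{- \frac{x}{2}}}{2}
= - \frac{1 - e^{2}}{e^{\frac{15}{4}}}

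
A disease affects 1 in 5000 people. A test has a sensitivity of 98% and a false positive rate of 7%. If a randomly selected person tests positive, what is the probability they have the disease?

Let D = the rare event, + = positive/flagged.
P(D) = 1/5000
P(+|D) = 98/100 = 49/50
P(+|D') = 7/100
P(+) = P(+|D)P(D) + P(+|D')P(D')
     = \frac{49}{50} × \frac{1}{5000} + \frac{7}{100} × \frac{4999}{5000}
     = \frac{35091}{500000}
P(D|+) = P(+|D)P(D)/P(+) = \frac{14}{5013}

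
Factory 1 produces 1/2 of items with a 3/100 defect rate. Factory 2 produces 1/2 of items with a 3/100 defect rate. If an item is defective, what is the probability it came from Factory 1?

Using Bayes' theorem:
P(F1) = 1/2, P(D|F1) = 3/100
P(F2) = 1/2, P(D|F2) = 3/100
P(D) = P(D|F1)P(F1) + P(D|F2)P(F2)
     = \frac{3}{100}
P(F1|D) = P(D|F1)P(F1) / P(D)
= \frac{1}{2}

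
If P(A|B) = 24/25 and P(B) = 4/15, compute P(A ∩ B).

By definition, P(A|B) = P(A ∩ B) / P(B)
So P(A ∩ B) = P(A|B) × P(B)
= 24/25 × 4/15
= 32/125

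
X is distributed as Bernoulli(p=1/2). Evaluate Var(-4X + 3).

For X ~ Bernoulli(p=1/2):
Var(X) = \frac{1}{4}
Var(-4X + 3) = (-4)² × Var(X) = 16 × \frac{1}{4} = 4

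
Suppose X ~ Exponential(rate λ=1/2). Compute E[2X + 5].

For X ~ Exponential(rate λ=1/2):
E[X] = 2
E[2X + 5] = 2 × E[X] + 5 = 9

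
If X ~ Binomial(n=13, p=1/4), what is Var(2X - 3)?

For X ~ Binomial(n=13, p=1/4):
Var(X) = \frac{39}{16}
Var(2X - 3) = (2)² × Var(X) = 4 × \frac{39}{16} = \frac{39}{4}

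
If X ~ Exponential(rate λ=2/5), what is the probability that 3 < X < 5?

P(3 < X < 5) = ∫_{3}^{5} f(x) dx
where f(x) = \frac{2 e^{- \frac{2 x}{5}}}{5}
= - \frac{1}{e^{2}} + e^{- \frac{6}{5}}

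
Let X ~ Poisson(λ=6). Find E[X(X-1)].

E[X(X-1)] = E[X² - X] = E[X²] - E[X]
E[X] = 6
E[X²] = Var(X) + (E[X])² = 6 + (6)² = 42
E[X(X-1)] = 42 - 6 = 36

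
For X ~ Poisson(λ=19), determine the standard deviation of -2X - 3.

For X ~ Poisson(λ=19):
Var(X) = 19
SD(X) = √(Var(X)) = √(19) = \sqrt{19}
SD(-2X - 3) = |-2| × SD(X) = 2 × \sqrt{19} = 2 \sqrt{19}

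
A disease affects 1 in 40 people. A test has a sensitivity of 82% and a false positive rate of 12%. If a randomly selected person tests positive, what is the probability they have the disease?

Let D = the rare event, + = positive/flagged.
P(D) = 1/40
P(+|D) = 82/100 = 41/50
P(+|D') = 12/100 = 3/25
P(+) = P(+|D)P(D) + P(+|D')P(D')
     = \frac{41}{50} × \frac{1}{40} + \frac{3}{25} × \frac{39}{40}
     = \frac{11}{80}
P(D|+) = P(+|D)P(D)/P(+) = \frac{41}{275}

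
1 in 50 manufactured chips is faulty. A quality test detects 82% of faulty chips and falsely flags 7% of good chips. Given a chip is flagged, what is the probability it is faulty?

Let D = the rare event, + = positive/flagged.
P(D) = 1/50
P(+|D) = 82/100 = 41/50
P(+|D') = 7/100
P(+) = P(+|D)P(D) + P(+|D')P(D')
     = \frac{41}{50} × \frac{1}{50} + \frac{7}{100} × \frac{49}{50}
     = \frac{17}{200}
P(D|+) = P(+|D)P(D)/P(+) = \frac{82}{425}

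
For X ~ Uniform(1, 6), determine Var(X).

For X ~ Uniform(1, 6):
Var(X) = \frac{25}{12}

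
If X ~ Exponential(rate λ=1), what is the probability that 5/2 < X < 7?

P(5/2 < X < 7) = ∫_{5/2}^{7} f(x) dx
where f(x) = e^{- x}
= - \frac{1}{e^{7}} + e^{- \frac{5}{2}}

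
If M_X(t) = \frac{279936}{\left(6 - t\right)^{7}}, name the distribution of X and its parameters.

The MGF M(t) = \frac{279936}{\left(6 - t\right)^{7}} is the standard form for the Gamma distribution.
Comparing with the known MGF formula identifies: Gamma(shape α=7, rate β=6)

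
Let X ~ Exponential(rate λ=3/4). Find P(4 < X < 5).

P(4 < X < 5) = ∫_{4}^{5} f(x) dx
where f(x) = \frac{3 e^{- \frac{3 x}{4}}}{4}
= - \frac{1}{e^{\frac{15}{4}}} + e^{-3}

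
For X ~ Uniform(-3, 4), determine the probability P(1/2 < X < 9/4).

P(1/2 < X < 9/4) = ∫_{1/2}^{9/4} f(x) dx
where f(x) = \frac{1}{7}
= \frac{1}{4}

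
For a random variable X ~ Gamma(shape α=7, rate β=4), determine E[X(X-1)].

E[X(X-1)] = E[X² - X] = E[X²] - E[X]
E[X] = \frac{7}{4}
E[X²] = Var(X) + (E[X])² = \frac{7}{16} + (\frac{7}{4})² = \frac{7}{2}
E[X(X-1)] = \frac{7}{2} - \frac{7}{4} = \frac{7}{4}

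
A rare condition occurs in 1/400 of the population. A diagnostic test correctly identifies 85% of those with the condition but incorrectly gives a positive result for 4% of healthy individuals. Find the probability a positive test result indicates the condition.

Let D = the rare event, + = positive/flagged.
P(D) = 1/400
P(+|D) = 85/100 = 17/20
P(+|D') = 4/100 = 1/25
P(+) = P(+|D)P(D) + P(+|D')P(D')
     = \frac{17}{20} × \frac{1}{400} + \frac{1}{25} × \frac{399}{400}
     = \frac{1681}{40000}
P(D|+) = P(+|D)P(D)/P(+) = \frac{85}{1681}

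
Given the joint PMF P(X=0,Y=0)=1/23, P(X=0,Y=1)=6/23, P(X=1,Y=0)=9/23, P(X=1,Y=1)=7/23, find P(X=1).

P(X=1) = P(X=1,Y=0) + P(X=1,Y=1)
= 9/23 + 7/23
= 16/23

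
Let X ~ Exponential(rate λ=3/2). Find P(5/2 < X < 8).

P(5/2 < X < 8) = ∫_{5/2}^{8} f(x) dx
where f(x) = \frac{3 e^{- \frac{3 x}{2}}}{2}
= - \frac{1}{e^{12}} + e^{- \frac{15}{4}}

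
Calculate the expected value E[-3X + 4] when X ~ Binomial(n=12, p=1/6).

For X ~ Binomial(n=12, p=1/6):
E[X] = 2
E[-3X + 4] = -3 × E[X] + 4 = -2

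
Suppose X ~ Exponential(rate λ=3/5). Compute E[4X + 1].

For X ~ Exponential(rate λ=3/5):
E[X] = \frac{5}{3}
E[4X + 1] = 4 × E[X] + 1 = \frac{23}{3}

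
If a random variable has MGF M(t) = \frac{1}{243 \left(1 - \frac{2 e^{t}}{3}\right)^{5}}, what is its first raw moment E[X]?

To find E[X], compute M^(1)(0):
M^(1)(t) = \frac{10 e^{t}}{729 \left(1 - \frac{2 e^{t}}{3}\right)^{6}}
M^(1)(0) = 10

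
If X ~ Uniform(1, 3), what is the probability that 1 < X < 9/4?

P(1 < X < 9/4) = ∫_{1}^{9/4} f(x) dx
where f(x) = \frac{1}{2}
= \frac{5}{8}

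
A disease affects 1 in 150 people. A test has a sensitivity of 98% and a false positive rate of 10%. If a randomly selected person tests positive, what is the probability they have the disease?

Let D = the rare event, + = positive/flagged.
P(D) = 1/150
P(+|D) = 98/100 = 49/50
P(+|D') = 10/100 = 1/10
P(+) = P(+|D)P(D) + P(+|D')P(D')
     = \frac{49}{50} × \frac{1}{150} + \frac{1}{10} × \frac{149}{150}
     = \frac{397}{3750}
P(D|+) = P(+|D)P(D)/P(+) = \frac{49}{794}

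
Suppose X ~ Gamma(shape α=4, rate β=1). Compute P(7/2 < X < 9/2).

P(7/2 < X < 9/2) = ∫_{7/2}^{9/2} f(x) dx
where f(x) = \frac{x^{3} e^{- x}}{6}
= \frac{-1479 + 853 e}{48 e^{\frac{9}{2}}}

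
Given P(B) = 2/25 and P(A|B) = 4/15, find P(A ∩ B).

By definition, P(A|B) = P(A ∩ B) / P(B)
So P(A ∩ B) = P(A|B) × P(B)
= 4/15 × 2/25
= 8/375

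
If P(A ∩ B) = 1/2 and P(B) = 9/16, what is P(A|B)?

P(A|B) = P(A ∩ B) / P(B)
= (1/2) / (9/16)
= 8/9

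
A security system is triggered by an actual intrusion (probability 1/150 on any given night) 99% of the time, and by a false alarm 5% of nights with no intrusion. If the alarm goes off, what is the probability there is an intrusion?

Let D = the rare event, + = positive/flagged.
P(D) = 1/150
P(+|D) = 99/100
P(+|D') = 5/100 = 1/20
P(+) = P(+|D)P(D) + P(+|D')P(D')
     = \frac{99}{100} × \frac{1}{150} + \frac{1}{20} × \frac{149}{150}
     = \frac{211}{3750}
P(D|+) = P(+|D)P(D)/P(+) = \frac{99}{844}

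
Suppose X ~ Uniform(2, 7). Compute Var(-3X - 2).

For X ~ Uniform(2, 7):
Var(X) = \frac{25}{12}
Var(-3X - 2) = (-3)² × Var(X) = 9 × \frac{25}{12} = \frac{75}{4}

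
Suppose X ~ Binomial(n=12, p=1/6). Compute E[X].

For X ~ Binomial(n=12, p=1/6), the expected value is:
E[X] = 2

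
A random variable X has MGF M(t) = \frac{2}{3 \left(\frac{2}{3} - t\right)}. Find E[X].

To find E[X], compute M^(1)(0):
M^(1)(t) = \frac{2}{3 \left(\frac{2}{3} - t\right)^{2}}
M^(1)(0) = \frac{3}{2}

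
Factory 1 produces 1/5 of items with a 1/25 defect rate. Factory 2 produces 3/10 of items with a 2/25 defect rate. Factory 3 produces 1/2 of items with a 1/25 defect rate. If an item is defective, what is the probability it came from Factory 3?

Using Bayes' theorem:
P(F1) = 1/5, P(D|F1) = 1/25
P(F2) = 3/10, P(D|F2) = 2/25
P(F3) = 1/2, P(D|F3) = 1/25
P(D) = P(D|F1)P(F1) + P(D|F2)P(F2) + P(D|F3)P(F3)
     = \frac{13}{250}
P(F3|D) = P(D|F3)P(F3) / P(D)
= \frac{5}{13}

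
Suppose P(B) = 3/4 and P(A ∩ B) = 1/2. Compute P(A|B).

P(A|B) = P(A ∩ B) / P(B)
= (1/2) / (3/4)
= 2/3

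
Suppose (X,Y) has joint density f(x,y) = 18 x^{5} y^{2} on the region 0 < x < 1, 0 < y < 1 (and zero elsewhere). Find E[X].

E[X] = ∫_0^1 ∫_0^1 x × f(x,y) dy dx
= ∫_0^1 ∫_0^1 x × (18 x^{5} y^{2}) dy dx
= \frac{6}{7}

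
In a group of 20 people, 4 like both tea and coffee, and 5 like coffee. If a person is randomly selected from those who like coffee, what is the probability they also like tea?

P(A ∩ B) = 4/20 = 1/5
P(B) = 5/20 = 1/4
P(A|B) = P(A ∩ B) / P(B) = (1/5) / (1/4) = 4/5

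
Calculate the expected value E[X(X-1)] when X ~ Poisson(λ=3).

E[X(X-1)] = E[X² - X] = E[X²] - E[X]
E[X] = 3
E[X²] = Var(X) + (E[X])² = 3 + (3)² = 12
E[X(X-1)] = 12 - 3 = 9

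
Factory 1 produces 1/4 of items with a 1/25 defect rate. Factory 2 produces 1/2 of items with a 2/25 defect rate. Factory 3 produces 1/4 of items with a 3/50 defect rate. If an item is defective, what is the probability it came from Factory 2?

Using Bayes' theorem:
P(F1) = 1/4, P(D|F1) = 1/25
P(F2) = 1/2, P(D|F2) = 2/25
P(F3) = 1/4, P(D|F3) = 3/50
P(D) = P(D|F1)P(F1) + P(D|F2)P(F2) + P(D|F3)P(F3)
     = \frac{13}{200}
P(F2|D) = P(D|F2)P(F2) / P(D)
= \frac{8}{13}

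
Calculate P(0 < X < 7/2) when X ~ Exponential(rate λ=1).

P(0 < X < 7/2) = ∫_{0}^{7/2} f(x) dx
where f(x) = e^{- x}
= 1 - e^{- \frac{7}{2}}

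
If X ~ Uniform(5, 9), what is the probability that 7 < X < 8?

P(7 < X < 8) = ∫_{7}^{8} f(x) dx
where f(x) = \frac{1}{4}
= \frac{1}{4}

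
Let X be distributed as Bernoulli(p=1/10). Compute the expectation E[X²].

Using the identity E[X²] = Var(X) + (E[X])²:
E[X] = \frac{1}{10}
Var(X) = \frac{9}{100}
E[X²] = \frac{9}{100} + (\frac{1}{10})²
= \frac{1}{10}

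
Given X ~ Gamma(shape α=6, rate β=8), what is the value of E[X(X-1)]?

E[X(X-1)] = E[X² - X] = E[X²] - E[X]
E[X] = \frac{3}{4}
E[X²] = Var(X) + (E[X])² = \frac{3}{32} + (\frac{3}{4})² = \frac{21}{32}
E[X(X-1)] = \frac{21}{32} - \frac{3}{4} = - \frac{3}{32}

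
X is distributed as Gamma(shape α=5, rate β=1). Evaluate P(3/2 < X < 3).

P(3/2 < X < 3) = ∫_{3/2}^{3} f(x) dx
where f(x) = \frac{x^{4} e^{- x}}{24}
= - \frac{131}{8 e^{3}} + \frac{563}{128 e^{\frac{3}{2}}}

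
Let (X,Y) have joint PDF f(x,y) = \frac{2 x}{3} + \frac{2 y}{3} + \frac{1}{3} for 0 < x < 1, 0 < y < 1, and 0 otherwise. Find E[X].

E[X] = ∫_0^1 ∫_0^1 x × f(x,y) dy dx
= ∫_0^1 ∫_0^1 x × (\frac{2 x}{3} + \frac{2 y}{3} + \frac{1}{3}) dy dx
= \frac{5}{9}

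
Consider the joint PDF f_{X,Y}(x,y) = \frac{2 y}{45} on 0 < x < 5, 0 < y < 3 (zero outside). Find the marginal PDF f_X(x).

f_X(x) = ∫_0^3 f(x,y) dy
= ∫_0^3 \frac{2 y}{45} dy
= \frac{1}{5} for 0 < x < 5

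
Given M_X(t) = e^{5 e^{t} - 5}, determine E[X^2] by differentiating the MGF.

To find E[X^2], compute M^(2)(0):
M^(1)(t) = 5 e^{t} e^{5 e^{t} - 5}
M^(2)(t) = 25 e^{2 t} e^{5 e^{t} - 5} + 5 e^{t} e^{5 e^{t} - 5}
M^(2)(0) = 30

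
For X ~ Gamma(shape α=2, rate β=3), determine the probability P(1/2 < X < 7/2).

P(1/2 < X < 7/2) = ∫_{1/2}^{7/2} f(x) dx
where f(x) = 9 x e^{- 3 x}
= \frac{-23 + 5 e^{9}}{2 e^{\frac{21}{2}}}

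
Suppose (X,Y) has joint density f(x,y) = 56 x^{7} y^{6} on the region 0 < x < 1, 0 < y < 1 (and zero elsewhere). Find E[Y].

E[Y] = ∫_0^1 ∫_0^1 y × f(x,y) dx dy
= \frac{7}{8}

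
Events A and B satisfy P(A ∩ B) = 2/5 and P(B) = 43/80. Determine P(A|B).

P(A|B) = P(A ∩ B) / P(B)
= (2/5) / (43/80)
= 32/43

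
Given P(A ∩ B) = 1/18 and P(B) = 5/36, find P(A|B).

P(A|B) = P(A ∩ B) / P(B)
= (1/18) / (5/36)
= 2/5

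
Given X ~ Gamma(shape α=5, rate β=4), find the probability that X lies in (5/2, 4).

P(5/2 < X < 4) = ∫_{5/2}^{4} f(x) dx
where f(x) = \frac{128 x^{4} e^{- 4 x}}{3}
= \frac{-10675 + 1933 e^{6}}{3 e^{16}}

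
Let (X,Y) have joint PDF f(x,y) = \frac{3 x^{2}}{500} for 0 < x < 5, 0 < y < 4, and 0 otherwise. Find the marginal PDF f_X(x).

f_X(x) = ∫_0^4 f(x,y) dy
= ∫_0^4 \frac{3 x^{2}}{500} dy
= \frac{3 x^{2}}{125} for 0 < x < 5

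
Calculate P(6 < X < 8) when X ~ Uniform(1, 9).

P(6 < X < 8) = ∫_{6}^{8} f(x) dx
where f(x) = \frac{1}{8}
= \frac{1}{4}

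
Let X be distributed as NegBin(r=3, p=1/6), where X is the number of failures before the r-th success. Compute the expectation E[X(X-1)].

E[X(X-1)] = E[X² - X] = E[X²] - E[X]
E[X] = 15
E[X²] = Var(X) + (E[X])² = 90 + (15)² = 315
E[X(X-1)] = 315 - 15 = 300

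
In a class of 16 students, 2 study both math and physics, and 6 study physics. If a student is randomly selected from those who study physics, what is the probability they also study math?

P(A ∩ B) = 2/16 = 1/8
P(B) = 6/16 = 3/8
P(A|B) = P(A ∩ B) / P(B) = (1/8) / (3/8) = 1/3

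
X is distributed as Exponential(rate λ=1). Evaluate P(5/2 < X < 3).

P(5/2 < X < 3) = ∫_{5/2}^{3} f(x) dx
where f(x) = e^{- x}
= - \frac{1}{e^{3}} + e^{- \frac{5}{2}}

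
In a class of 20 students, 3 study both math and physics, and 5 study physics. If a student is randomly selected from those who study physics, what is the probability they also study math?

P(A ∩ B) = 3/20
P(B) = 5/20 = 1/4
P(A|B) = P(A ∩ B) / P(B) = (3/20) / (1/4) = 3/5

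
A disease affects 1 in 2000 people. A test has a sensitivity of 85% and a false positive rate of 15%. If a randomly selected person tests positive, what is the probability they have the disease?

Let D = the rare event, + = positive/flagged.
P(D) = 1/2000
P(+|D) = 85/100 = 17/20
P(+|D') = 15/100 = 3/20
P(+) = P(+|D)P(D) + P(+|D')P(D')
     = \frac{17}{20} × \frac{1}{2000} + \frac{3}{20} × \frac{1999}{2000}
     = \frac{3007}{20000}
P(D|+) = P(+|D)P(D)/P(+) = \frac{17}{6014}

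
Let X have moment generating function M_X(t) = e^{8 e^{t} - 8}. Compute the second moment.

To find E[X^2], compute M^(2)(0):
M^(1)(t) = 8 e^{t} e^{8 e^{t} - 8}
M^(2)(t) = 64 e^{2 t} e^{8 e^{t} - 8} + 8 e^{t} e^{8 e^{t} - 8}
M^(2)(0) = 72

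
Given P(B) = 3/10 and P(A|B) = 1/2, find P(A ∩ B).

By definition, P(A|B) = P(A ∩ B) / P(B)
So P(A ∩ B) = P(A|B) × P(B)
= 1/2 × 3/10
= 3/20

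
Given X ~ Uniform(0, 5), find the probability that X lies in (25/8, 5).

P(25/8 < X < 5) = ∫_{25/8}^{5} f(x) dx
where f(x) = \frac{1}{5}
= \frac{3}{8}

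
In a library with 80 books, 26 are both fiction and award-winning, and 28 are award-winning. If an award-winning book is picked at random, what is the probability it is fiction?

P(A ∩ B) = 26/80 = 13/40
P(B) = 28/80 = 7/20
P(A|B) = P(A ∩ B) / P(B) = (13/40) / (7/20) = 13/14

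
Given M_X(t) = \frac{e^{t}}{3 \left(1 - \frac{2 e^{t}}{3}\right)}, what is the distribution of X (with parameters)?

The MGF M(t) = \frac{e^{t}}{3 \left(1 - \frac{2 e^{t}}{3}\right)} is the standard form for the Geometric distribution.
Comparing with the known MGF formula identifies: Geometric(p=1/3), X = trial number of first success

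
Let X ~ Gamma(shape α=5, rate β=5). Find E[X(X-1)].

E[X(X-1)] = E[X² - X] = E[X²] - E[X]
E[X] = 1
E[X²] = Var(X) + (E[X])² = \frac{1}{5} + (1)² = \frac{6}{5}
E[X(X-1)] = \frac{6}{5} - 1 = \frac{1}{5}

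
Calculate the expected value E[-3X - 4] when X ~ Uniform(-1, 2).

For X ~ Uniform(-1, 2):
E[X] = \frac{1}{2}
E[-3X - 4] = -3 × E[X] - 4 = - \frac{11}{2}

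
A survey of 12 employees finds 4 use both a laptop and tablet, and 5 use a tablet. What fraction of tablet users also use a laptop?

P(A ∩ B) = 4/12 = 1/3
P(B) = 5/12
P(A|B) = P(A ∩ B) / P(B) = (1/3) / (5/12) = 4/5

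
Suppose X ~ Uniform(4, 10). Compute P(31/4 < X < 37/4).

P(31/4 < X < 37/4) = ∫_{31/4}^{37/4} f(x) dx
where f(x) = \frac{1}{6}
= \frac{1}{4}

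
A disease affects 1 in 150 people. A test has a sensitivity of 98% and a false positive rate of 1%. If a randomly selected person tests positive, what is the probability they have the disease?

Let D = the rare event, + = positive/flagged.
P(D) = 1/150
P(+|D) = 98/100 = 49/50
P(+|D') = 1/100
P(+) = P(+|D)P(D) + P(+|D')P(D')
     = \frac{49}{50} × \frac{1}{150} + \frac{1}{100} × \frac{149}{150}
     = \frac{247}{15000}
P(D|+) = P(+|D)P(D)/P(+) = \frac{98}{247}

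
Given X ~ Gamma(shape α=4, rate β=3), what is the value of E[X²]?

Using the identity E[X²] = Var(X) + (E[X])²:
E[X] = \frac{4}{3}
Var(X) = \frac{4}{9}
E[X²] = \frac{4}{9} + (\frac{4}{3})²
= \frac{20}{9}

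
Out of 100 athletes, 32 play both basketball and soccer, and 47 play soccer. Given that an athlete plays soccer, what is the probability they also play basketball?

P(A ∩ B) = 32/100 = 8/25
P(B) = 47/100
P(A|B) = P(A ∩ B) / P(B) = (8/25) / (47/100) = 32/47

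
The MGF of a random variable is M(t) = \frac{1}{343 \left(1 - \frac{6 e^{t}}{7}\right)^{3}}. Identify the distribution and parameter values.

The MGF M(t) = \frac{1}{343 \left(1 - \frac{6 e^{t}}{7}\right)^{3}} is the standard form for the NegativeBinomial distribution.
Comparing with the known MGF formula identifies: NegBin(r=3, p=1/7), X = failures before r-th success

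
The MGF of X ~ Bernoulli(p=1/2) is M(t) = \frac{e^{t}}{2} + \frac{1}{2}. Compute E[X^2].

To find E[X^2], compute M^(2)(0):
M^(1)(t) = \frac{e^{t}}{2}
M^(2)(t) = \frac{e^{t}}{2}
M^(2)(0) = \frac{1}{2}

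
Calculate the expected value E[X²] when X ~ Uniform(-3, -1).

Using the identity E[X²] = Var(X) + (E[X])²:
E[X] = -2
Var(X) = \frac{1}{3}
E[X²] = \frac{1}{3} + (-2)²
= \frac{13}{3}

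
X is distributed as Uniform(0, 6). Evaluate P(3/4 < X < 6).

P(3/4 < X < 6) = ∫_{3/4}^{6} f(x) dx
where f(x) = \frac{1}{6}
= \frac{7}{8}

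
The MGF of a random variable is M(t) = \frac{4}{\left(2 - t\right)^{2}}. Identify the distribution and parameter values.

The MGF M(t) = \frac{4}{\left(2 - t\right)^{2}} is the standard form for the Gamma distribution.
Comparing with the known MGF formula identifies: Gamma(shape α=2, rate β=2)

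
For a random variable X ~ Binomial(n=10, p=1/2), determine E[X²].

Using the identity E[X²] = Var(X) + (E[X])²:
E[X] = 5
Var(X) = \frac{5}{2}
E[X²] = \frac{5}{2} + (5)²
= \frac{55}{2}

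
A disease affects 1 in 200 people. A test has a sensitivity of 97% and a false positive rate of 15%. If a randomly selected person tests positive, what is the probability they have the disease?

Let D = the rare event, + = positive/flagged.
P(D) = 1/200
P(+|D) = 97/100
P(+|D') = 15/100 = 3/20
P(+) = P(+|D)P(D) + P(+|D')P(D')
     = \frac{97}{100} × \frac{1}{200} + \frac{3}{20} × \frac{199}{200}
     = \frac{1541}{10000}
P(D|+) = P(+|D)P(D)/P(+) = \frac{97}{3082}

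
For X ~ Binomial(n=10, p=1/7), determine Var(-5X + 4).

For X ~ Binomial(n=10, p=1/7):
Var(X) = \frac{60}{49}
Var(-5X + 4) = (-5)² × Var(X) = 25 × \frac{60}{49} = \frac{1500}{49}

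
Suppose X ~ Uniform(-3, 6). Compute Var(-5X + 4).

For X ~ Uniform(-3, 6):
Var(X) = \frac{27}{4}
Var(-5X + 4) = (-5)² × Var(X) = 25 × \frac{27}{4} = \frac{675}{4}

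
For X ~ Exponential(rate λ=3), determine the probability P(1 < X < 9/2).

P(1 < X < 9/2) = ∫_{1}^{9/2} f(x) dx
where f(x) = 3 e^{- 3 x}
= - \frac{1}{e^{\frac{27}{2}}} + e^{-3}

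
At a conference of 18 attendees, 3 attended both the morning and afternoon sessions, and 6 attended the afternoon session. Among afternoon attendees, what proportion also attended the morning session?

P(A ∩ B) = 3/18 = 1/6
P(B) = 6/18 = 1/3
P(A|B) = P(A ∩ B) / P(B) = (1/6) / (1/3) = 1/2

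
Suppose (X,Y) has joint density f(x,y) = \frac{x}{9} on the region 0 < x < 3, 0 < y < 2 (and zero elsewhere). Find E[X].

f_X(x) = ∫_0^2 \frac{x}{9} dy = \frac{2 x}{9}
E[X] = ∫_0^3 x × (\frac{2 x}{9}) dx = 2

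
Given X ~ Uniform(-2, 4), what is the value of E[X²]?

Using the identity E[X²] = Var(X) + (E[X])²:
E[X] = 1
Var(X) = 3
E[X²] = 3 + (1)²
= 4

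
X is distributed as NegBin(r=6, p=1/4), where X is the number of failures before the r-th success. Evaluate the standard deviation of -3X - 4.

For X ~ NegBin(r=6, p=1/4), where X is the number of failures before the r-th success:
Var(X) = 72
SD(X) = √(Var(X)) = √(72) = 6 \sqrt{2}
SD(-3X - 4) = |-3| × SD(X) = 3 × 6 \sqrt{2} = 18 \sqrt{2}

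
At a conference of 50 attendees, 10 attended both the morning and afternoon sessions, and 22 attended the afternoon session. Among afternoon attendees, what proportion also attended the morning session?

P(A ∩ B) = 10/50 = 1/5
P(B) = 22/50 = 11/25
P(A|B) = P(A ∩ B) / P(B) = (1/5) / (11/25) = 5/11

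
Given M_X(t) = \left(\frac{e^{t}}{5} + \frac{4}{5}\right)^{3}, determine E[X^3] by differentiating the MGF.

To find E[X^3], compute M^(3)(0):
M^(1)(t) = \frac{3 \left(\frac{e^{t}}{5} + \frac{4}{5}\right)^{2} e^{t}}{5}
M^(2)(t) = \frac{3 \left(\frac{e^{t}}{5} + \frac{4}{5}\right)^{2} e^{t}}{5} + \frac{6 \left(\frac{e^{t}}{5} + \frac{4}{5}\right) e^{2 t}}{25}
M^(3)(t) = \frac{3 \left(\frac{e^{t}}{5} + \frac{4}{5}\right)^{2} e^{t}}{5} + \frac{18 \left(\frac{e^{t}}{5} + \frac{4}{5}\right) e^{2 t}}{25} + \frac{6 e^{3 t}}{125}
M^(3)(0) = \frac{171}{125}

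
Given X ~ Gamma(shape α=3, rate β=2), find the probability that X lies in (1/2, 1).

P(1/2 < X < 1) = ∫_{1/2}^{1} f(x) dx
where f(x) = 4 x^{2} e^{- 2 x}
= \frac{5 \left(-2 + e\right)}{2 e^{2}}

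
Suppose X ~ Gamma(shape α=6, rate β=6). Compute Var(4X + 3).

For X ~ Gamma(shape α=6, rate β=6):
Var(X) = \frac{1}{6}
Var(4X + 3) = (4)² × Var(X) = 16 × \frac{1}{6} = \frac{8}{3}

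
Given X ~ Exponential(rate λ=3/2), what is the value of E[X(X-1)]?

E[X(X-1)] = E[X² - X] = E[X²] - E[X]
E[X] = \frac{2}{3}
E[X²] = Var(X) + (E[X])² = \frac{4}{9} + (\frac{2}{3})² = \frac{8}{9}
E[X(X-1)] = \frac{8}{9} - \frac{2}{3} = \frac{2}{9}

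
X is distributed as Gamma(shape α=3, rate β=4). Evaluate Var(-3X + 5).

For X ~ Gamma(shape α=3, rate β=4):
Var(X) = \frac{3}{16}
Var(-3X + 5) = (-3)² × Var(X) = 9 × \frac{3}{16} = \frac{27}{16}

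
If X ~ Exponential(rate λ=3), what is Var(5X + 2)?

For X ~ Exponential(rate λ=3):
Var(X) = \frac{1}{9}
Var(5X + 2) = (5)² × Var(X) = 25 × \frac{1}{9} = \frac{25}{9}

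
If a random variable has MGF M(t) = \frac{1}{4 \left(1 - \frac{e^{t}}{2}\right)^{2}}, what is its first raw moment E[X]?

To find E[X], compute M^(1)(0):
M^(1)(t) = \frac{e^{t}}{4 \left(1 - \frac{e^{t}}{2}\right)^{3}}
M^(1)(0) = 2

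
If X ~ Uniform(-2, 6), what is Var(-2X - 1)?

For X ~ Uniform(-2, 6):
Var(X) = \frac{16}{3}
Var(-2X - 1) = (-2)² × Var(X) = 4 × \frac{16}{3} = \frac{64}{3}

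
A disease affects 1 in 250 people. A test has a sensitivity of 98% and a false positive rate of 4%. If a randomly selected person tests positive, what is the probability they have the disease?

Let D = the rare event, + = positive/flagged.
P(D) = 1/250
P(+|D) = 98/100 = 49/50
P(+|D') = 4/100 = 1/25
P(+) = P(+|D)P(D) + P(+|D')P(D')
     = \frac{49}{50} × \frac{1}{250} + \frac{1}{25} × \frac{249}{250}
     = \frac{547}{12500}
P(D|+) = P(+|D)P(D)/P(+) = \frac{49}{547}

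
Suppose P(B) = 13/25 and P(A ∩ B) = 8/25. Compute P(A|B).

P(A|B) = P(A ∩ B) / P(B)
= (8/25) / (13/25)
= 8/13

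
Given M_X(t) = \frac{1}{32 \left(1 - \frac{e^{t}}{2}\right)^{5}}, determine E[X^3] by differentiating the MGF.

To find E[X^3], compute M^(3)(0):
M^(1)(t) = \frac{5 e^{t}}{64 \left(1 - \frac{e^{t}}{2}\right)^{6}}
M^(2)(t) = \frac{5 e^{t}}{64 \left(1 - \frac{e^{t}}{2}\right)^{6}} + \frac{15 e^{2 t}}{64 \left(1 - \frac{e^{t}}{2}\right)^{7}}
M^(3)(t) = \frac{5 e^{t}}{64 \left(1 - \frac{e^{t}}{2}\right)^{6}} + \frac{45 e^{2 t}}{64 \left(1 - \frac{e^{t}}{2}\right)^{7}} + \frac{105 e^{3 t}}{128 \left(1 - \frac{e^{t}}{2}\right)^{8}}
M^(3)(0) = 305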